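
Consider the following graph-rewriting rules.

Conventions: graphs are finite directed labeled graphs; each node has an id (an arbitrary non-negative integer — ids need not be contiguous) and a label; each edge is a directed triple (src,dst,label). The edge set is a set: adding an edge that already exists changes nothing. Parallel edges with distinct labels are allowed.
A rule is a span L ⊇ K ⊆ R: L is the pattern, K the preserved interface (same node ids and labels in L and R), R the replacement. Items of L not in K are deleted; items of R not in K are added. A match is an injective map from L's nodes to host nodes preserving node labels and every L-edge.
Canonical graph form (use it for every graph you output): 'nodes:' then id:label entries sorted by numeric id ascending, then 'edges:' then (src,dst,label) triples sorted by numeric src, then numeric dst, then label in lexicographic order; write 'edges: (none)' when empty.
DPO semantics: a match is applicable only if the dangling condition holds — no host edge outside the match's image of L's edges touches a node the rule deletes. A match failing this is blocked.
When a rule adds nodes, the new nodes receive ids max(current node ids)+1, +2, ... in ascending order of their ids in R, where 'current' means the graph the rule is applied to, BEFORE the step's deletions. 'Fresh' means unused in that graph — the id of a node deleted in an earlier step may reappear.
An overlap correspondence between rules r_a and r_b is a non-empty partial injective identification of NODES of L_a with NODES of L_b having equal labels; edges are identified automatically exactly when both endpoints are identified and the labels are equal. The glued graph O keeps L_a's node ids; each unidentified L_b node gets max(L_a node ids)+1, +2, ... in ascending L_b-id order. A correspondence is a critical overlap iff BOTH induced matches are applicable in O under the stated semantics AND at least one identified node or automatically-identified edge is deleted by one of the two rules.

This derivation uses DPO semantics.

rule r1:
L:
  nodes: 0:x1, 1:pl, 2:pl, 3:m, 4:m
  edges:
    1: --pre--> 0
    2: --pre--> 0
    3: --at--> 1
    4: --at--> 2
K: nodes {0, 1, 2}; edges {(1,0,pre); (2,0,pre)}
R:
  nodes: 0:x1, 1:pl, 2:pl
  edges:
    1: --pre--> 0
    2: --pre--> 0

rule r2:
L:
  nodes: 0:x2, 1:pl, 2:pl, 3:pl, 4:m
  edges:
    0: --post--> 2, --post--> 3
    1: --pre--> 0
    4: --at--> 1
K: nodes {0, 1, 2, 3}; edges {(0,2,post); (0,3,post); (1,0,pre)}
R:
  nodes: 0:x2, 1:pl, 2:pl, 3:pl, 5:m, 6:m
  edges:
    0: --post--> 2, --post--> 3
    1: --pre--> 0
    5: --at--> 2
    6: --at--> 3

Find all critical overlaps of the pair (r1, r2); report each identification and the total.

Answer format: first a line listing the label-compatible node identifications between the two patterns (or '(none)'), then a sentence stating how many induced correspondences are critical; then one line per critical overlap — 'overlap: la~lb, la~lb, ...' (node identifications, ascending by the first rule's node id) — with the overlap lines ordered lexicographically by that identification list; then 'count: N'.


label-compatible node identifications between L(r1) and L(r2): 1~1, 1~2, 1~3, 2~1, 2~2, 2~3, 3~4, 4~4
6 of the induced correspondences are critical overlaps of r1 and r2.
overlap: 1~1, 2~2, 3~4
overlap: 1~1, 2~3, 3~4
overlap: 1~1, 3~4
overlap: 1~2, 2~1, 4~4
overlap: 1~3, 2~1, 4~4
overlap: 2~1, 4~4
count: 6


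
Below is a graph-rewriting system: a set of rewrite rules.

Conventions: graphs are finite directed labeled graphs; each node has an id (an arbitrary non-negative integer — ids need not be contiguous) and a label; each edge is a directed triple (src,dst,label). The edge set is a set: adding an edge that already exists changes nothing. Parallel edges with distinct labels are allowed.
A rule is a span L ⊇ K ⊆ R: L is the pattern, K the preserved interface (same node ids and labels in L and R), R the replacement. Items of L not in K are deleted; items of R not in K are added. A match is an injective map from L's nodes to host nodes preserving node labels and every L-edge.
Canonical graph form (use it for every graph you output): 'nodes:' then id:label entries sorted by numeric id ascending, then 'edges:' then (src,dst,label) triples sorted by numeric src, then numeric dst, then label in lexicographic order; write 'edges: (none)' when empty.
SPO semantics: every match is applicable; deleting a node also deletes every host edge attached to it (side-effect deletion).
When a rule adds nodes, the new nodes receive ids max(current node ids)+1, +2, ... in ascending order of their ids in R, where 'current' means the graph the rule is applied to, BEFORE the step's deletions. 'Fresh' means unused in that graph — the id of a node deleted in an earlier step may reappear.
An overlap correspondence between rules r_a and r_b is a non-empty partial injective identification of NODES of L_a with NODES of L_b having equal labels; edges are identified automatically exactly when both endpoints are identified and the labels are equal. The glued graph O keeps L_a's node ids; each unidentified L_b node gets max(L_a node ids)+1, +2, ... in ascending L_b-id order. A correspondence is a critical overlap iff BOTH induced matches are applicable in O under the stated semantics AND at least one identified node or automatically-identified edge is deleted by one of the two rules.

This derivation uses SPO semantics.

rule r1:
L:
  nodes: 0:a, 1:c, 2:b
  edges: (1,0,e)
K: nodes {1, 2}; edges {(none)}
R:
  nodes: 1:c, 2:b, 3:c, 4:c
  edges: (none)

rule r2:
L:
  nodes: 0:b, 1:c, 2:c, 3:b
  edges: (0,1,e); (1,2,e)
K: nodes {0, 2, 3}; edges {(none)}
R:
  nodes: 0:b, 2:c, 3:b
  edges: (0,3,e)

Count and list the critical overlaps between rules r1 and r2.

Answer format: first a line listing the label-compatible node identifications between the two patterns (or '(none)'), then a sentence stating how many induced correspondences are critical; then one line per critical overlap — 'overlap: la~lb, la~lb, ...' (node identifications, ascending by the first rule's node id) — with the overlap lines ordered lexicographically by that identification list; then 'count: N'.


label-compatible node identifications between L(r1) and L(r2): 1~1, 1~2, 2~0, 2~3
3 of the induced correspondences are critical overlaps of r1 and r2.
overlap: 1~1
overlap: 1~1, 2~0
overlap: 1~1, 2~3
count: 3


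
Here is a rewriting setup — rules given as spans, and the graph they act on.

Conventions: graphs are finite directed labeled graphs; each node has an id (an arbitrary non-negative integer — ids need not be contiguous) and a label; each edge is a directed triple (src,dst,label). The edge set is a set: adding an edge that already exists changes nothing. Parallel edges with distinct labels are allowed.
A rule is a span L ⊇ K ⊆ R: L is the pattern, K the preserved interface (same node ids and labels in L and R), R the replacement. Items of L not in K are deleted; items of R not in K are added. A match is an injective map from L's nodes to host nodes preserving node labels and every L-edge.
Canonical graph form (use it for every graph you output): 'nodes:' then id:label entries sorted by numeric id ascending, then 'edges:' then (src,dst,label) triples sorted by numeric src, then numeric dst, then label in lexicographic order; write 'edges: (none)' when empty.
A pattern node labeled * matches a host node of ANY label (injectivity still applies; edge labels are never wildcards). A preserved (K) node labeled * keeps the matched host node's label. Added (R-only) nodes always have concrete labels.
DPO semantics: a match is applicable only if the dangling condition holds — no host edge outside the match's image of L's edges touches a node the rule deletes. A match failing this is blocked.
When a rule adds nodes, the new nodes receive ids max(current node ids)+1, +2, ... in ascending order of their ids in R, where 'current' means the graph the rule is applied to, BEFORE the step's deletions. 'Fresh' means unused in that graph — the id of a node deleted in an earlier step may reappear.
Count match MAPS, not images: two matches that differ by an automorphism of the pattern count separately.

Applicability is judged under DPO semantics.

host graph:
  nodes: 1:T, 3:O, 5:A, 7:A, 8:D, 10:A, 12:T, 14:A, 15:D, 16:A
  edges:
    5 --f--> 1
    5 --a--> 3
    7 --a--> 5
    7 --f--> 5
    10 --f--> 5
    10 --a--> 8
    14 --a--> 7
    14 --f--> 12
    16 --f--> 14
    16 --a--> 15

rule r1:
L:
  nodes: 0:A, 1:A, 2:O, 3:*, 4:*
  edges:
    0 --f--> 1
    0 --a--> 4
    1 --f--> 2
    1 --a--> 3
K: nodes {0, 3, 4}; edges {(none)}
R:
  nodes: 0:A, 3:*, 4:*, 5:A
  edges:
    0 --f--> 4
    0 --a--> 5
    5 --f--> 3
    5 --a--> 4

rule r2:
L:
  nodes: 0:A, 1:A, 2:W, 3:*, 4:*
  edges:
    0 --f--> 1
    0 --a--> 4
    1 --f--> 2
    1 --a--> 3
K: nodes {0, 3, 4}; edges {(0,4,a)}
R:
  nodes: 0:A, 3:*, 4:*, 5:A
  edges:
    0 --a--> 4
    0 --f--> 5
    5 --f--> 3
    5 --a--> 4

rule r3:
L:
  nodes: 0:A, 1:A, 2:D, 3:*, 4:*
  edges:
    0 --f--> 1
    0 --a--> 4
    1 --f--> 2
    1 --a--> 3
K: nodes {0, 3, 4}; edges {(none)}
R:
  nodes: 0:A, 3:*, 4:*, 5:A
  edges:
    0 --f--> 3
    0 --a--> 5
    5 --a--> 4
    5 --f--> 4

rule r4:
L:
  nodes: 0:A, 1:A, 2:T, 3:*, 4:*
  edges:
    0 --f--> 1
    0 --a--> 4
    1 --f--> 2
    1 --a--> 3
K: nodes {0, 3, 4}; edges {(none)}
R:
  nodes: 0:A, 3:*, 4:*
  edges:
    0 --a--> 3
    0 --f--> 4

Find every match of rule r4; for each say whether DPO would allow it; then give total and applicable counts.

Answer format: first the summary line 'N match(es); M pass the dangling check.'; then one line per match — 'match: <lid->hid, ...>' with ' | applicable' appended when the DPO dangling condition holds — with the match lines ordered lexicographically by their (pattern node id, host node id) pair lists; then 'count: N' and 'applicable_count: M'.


2 match(es); 1 pass the dangling check.
match: 0->10, 1->5, 2->1, 3->3, 4->8
match: 0->16, 1->14, 2->12, 3->7, 4->15 | applicable
count: 2
applicable_count: 1


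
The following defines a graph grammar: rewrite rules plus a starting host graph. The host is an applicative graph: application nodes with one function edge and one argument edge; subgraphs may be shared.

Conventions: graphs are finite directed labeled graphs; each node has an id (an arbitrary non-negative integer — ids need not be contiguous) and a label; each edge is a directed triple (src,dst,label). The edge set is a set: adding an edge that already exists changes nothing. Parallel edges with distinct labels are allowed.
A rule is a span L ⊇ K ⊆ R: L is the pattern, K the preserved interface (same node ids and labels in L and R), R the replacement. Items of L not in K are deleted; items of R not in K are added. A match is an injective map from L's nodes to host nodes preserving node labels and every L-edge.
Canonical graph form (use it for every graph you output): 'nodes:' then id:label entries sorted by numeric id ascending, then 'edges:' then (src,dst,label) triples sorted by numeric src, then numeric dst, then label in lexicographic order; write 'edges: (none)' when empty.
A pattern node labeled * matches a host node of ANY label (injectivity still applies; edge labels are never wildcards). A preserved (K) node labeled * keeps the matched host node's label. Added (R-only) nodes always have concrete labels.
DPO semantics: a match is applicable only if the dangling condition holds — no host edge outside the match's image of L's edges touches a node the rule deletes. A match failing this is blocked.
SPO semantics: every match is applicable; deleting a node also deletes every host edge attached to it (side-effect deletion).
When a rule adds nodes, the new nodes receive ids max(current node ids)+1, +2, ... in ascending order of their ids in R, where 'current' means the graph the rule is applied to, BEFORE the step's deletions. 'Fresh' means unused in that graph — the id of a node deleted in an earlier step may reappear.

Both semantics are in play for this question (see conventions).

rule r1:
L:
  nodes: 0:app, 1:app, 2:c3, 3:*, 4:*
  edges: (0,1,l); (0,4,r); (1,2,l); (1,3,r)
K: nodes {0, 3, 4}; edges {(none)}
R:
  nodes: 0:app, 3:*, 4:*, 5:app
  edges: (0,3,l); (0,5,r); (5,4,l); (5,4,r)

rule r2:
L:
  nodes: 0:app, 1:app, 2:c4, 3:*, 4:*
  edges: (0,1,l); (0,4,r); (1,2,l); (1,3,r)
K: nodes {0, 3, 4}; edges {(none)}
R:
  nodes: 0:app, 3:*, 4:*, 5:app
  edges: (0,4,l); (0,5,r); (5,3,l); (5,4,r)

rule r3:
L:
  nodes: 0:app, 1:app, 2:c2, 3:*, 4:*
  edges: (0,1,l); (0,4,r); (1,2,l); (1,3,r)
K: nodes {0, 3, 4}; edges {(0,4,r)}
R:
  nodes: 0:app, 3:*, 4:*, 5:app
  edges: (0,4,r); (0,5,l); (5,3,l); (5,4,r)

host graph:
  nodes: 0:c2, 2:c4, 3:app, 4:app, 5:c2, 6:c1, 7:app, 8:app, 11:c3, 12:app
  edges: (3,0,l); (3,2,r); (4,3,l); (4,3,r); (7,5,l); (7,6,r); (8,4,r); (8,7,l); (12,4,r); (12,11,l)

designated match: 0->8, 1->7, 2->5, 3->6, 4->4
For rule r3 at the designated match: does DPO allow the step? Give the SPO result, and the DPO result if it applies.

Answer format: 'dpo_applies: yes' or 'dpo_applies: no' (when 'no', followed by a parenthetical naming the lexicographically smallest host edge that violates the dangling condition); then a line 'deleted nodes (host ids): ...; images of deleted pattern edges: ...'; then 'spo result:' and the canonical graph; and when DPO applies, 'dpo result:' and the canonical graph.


dpo_applies: yes
deleted nodes (host ids): 5, 7; images of deleted pattern edges: (7,5,l); (7,6,r); (8,7,l)
spo result:
nodes: 0:c2, 2:c4, 3:app, 4:app, 6:c1, 8:app, 11:c3, 12:app, 13:app
edges: (3,0,l); (3,2,r); (4,3,l); (4,3,r); (8,4,r); (8,13,l); (12,4,r); (12,11,l); (13,4,r); (13,6,l)
dpo result:
nodes: 0:c2, 2:c4, 3:app, 4:app, 6:c1, 8:app, 11:c3, 12:app, 13:app
edges: (3,0,l); (3,2,r); (4,3,l); (4,3,r); (8,4,r); (8,13,l); (12,4,r); (12,11,l); (13,4,r); (13,6,l)


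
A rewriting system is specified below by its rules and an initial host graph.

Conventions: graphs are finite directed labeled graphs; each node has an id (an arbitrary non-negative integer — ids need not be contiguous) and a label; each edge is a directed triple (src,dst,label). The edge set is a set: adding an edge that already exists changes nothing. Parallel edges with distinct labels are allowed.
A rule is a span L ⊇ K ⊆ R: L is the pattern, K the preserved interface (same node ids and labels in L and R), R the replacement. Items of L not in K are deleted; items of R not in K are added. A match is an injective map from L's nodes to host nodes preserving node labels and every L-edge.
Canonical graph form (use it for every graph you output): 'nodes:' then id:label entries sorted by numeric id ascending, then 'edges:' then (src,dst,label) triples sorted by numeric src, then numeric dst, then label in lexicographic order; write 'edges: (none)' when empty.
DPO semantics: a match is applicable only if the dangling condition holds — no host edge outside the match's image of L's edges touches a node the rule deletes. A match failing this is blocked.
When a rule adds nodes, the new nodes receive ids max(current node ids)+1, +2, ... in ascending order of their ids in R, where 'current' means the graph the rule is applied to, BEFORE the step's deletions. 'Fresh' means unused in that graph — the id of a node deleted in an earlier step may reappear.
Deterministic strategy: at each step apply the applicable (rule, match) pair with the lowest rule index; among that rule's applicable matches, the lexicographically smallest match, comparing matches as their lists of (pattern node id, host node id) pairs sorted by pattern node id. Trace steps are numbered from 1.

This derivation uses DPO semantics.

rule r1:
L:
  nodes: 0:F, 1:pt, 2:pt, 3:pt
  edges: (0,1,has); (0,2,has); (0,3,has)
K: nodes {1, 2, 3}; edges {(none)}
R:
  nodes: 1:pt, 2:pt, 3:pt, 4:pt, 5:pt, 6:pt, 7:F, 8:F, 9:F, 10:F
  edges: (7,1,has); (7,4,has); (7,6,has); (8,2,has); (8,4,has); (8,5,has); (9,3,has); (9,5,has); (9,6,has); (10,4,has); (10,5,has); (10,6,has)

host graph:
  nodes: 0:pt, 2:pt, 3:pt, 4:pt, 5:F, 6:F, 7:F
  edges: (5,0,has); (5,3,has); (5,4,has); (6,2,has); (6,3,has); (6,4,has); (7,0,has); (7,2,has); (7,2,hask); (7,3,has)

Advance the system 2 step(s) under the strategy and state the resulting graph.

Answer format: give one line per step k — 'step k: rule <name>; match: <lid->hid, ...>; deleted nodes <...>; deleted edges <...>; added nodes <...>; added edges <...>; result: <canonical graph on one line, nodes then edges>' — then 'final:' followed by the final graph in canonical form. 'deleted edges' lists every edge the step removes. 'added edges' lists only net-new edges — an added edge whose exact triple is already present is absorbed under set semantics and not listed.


step 1: rule r1; match: 0->5, 1->0, 2->3, 3->4; deleted nodes 5; deleted edges (5,0,has); (5,3,has); (5,4,has); added nodes 8, 9, 10, 11, 12, 13, 14; added edges (11,0,has); (11,8,has); (11,10,has); (12,3,has); (12,8,has); (12,9,has); (13,4,has); (13,9,has); (13,10,has); (14,8,has); (14,9,has); (14,10,has); result: nodes: 0:pt, 2:pt, 3:pt, 4:pt, 6:F, 7:F, 8:pt, 9:pt, 10:pt, 11:F, 12:F, 13:F, 14:F edges: (6,2,has); (6,3,has); (6,4,has); (7,0,has); (7,2,has); (7,2,hask); (7,3,has); (11,0,has); (11,8,has); (11,10,has); (12,3,has); (12,8,has); (12,9,has); (13,4,has); (13,9,has); (13,10,has); (14,8,has); (14,9,has); (14,10,has)
step 2: rule r1; match: 0->6, 1->2, 2->3, 3->4; deleted nodes 6; deleted edges (6,2,has); (6,3,has); (6,4,has); added nodes 15, 16, 17, 18, 19, 20, 21; added edges (18,2,has); (18,15,has); (18,17,has); (19,3,has); (19,15,has); (19,16,has); (20,4,has); (20,16,has); (20,17,has); (21,15,has); (21,16,has); (21,17,has); result: nodes: 0:pt, 2:pt, 3:pt, 4:pt, 7:F, 8:pt, 9:pt, 10:pt, 11:F, 12:F, 13:F, 14:F, 15:pt, 16:pt, 17:pt, 18:F, 19:F, 20:F, 21:F edges: (7,0,has); (7,2,has); (7,2,hask); (7,3,has); (11,0,has); (11,8,has); (11,10,has); (12,3,has); (12,8,has); (12,9,has); (13,4,has); (13,9,has); (13,10,has); (14,8,has); (14,9,has); (14,10,has); (18,2,has); (18,15,has); (18,17,has); (19,3,has); (19,15,has); (19,16,has); (20,4,has); (20,16,has); (20,17,has); (21,15,has); (21,16,has); (21,17,has)
final:
nodes: 0:pt, 2:pt, 3:pt, 4:pt, 7:F, 8:pt, 9:pt, 10:pt, 11:F, 12:F, 13:F, 14:F, 15:pt, 16:pt, 17:pt, 18:F, 19:F, 20:F, 21:F
edges: (7,0,has); (7,2,has); (7,2,hask); (7,3,has); (11,0,has); (11,8,has); (11,10,has); (12,3,has); (12,8,has); (12,9,has); (13,4,has); (13,9,has); (13,10,has); (14,8,has); (14,9,has); (14,10,has); (18,2,has); (18,15,has); (18,17,has); (19,3,has); (19,15,has); (19,16,has); (20,4,has); (20,16,has); (20,17,has); (21,15,has); (21,16,has); (21,17,has)


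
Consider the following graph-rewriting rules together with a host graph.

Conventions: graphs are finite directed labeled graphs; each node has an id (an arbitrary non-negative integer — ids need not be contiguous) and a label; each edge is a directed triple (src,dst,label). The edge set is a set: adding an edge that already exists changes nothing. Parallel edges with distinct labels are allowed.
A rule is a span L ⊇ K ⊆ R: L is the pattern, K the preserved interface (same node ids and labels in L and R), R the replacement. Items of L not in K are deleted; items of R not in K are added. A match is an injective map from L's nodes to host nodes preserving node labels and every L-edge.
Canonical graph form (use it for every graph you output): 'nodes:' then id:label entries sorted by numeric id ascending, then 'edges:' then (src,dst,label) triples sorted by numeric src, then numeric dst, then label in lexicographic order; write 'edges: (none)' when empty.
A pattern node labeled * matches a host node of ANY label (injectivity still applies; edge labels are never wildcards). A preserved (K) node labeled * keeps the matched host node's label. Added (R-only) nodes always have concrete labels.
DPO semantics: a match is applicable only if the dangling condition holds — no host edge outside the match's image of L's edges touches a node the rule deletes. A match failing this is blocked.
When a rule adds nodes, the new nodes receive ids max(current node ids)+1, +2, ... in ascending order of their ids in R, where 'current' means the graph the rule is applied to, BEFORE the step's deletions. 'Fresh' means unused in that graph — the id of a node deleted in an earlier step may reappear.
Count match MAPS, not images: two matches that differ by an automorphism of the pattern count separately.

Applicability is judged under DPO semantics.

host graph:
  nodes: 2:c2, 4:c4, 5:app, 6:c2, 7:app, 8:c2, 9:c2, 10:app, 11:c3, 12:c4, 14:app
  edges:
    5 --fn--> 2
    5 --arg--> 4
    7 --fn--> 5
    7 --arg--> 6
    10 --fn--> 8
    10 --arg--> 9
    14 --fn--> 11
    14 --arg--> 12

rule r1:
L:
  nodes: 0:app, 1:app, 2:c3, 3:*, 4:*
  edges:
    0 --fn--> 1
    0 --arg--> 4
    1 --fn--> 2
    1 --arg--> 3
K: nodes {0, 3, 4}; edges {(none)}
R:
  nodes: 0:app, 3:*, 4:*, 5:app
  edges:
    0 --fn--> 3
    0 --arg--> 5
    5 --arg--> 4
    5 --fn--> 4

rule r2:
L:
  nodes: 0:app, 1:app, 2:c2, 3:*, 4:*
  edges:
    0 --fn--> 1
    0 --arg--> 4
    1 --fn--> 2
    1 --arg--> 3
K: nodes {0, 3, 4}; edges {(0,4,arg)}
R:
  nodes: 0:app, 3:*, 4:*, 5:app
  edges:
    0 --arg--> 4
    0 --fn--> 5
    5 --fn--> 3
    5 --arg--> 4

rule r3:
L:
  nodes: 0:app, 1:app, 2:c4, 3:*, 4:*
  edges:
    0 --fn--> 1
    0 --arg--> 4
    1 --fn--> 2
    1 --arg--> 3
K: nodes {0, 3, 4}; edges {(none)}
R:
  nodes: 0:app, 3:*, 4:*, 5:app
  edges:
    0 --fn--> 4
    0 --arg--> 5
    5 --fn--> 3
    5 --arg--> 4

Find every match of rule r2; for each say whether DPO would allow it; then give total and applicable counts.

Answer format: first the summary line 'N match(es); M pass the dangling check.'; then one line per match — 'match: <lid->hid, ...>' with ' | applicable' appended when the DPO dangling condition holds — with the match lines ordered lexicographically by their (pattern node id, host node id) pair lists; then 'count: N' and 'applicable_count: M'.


1 match(es); 1 pass the dangling check.
match: 0->7, 1->5, 2->2, 3->4, 4->6 | applicable
count: 1
applicable_count: 1


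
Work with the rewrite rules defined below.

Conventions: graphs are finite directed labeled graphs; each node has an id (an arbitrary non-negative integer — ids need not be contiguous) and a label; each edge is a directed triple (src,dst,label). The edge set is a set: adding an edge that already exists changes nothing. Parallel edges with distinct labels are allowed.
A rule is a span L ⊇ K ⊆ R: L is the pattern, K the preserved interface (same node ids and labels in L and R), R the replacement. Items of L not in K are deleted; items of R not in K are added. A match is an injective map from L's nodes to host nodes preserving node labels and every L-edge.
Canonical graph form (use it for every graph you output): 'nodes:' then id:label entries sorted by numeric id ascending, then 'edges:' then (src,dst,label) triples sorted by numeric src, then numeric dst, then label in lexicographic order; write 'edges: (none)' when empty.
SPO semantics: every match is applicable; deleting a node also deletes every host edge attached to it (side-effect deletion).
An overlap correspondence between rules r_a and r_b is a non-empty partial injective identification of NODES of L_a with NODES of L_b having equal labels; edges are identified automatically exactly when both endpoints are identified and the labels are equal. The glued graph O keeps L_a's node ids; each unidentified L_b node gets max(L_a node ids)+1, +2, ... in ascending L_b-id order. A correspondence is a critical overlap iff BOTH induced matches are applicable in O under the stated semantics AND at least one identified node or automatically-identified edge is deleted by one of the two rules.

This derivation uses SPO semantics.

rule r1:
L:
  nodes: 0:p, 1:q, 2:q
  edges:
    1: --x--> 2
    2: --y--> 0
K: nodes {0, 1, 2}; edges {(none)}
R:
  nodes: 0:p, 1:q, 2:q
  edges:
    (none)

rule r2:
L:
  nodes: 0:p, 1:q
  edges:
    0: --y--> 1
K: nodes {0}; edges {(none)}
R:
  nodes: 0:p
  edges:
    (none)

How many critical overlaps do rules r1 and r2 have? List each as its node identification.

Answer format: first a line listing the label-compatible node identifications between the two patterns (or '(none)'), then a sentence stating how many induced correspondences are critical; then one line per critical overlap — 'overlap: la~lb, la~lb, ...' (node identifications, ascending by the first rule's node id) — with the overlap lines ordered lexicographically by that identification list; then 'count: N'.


label-compatible node identifications between L(r1) and L(r2): 0~0, 1~1, 2~1
4 of the induced correspondences are critical overlaps of r1 and r2.
overlap: 0~0, 1~1
overlap: 0~0, 2~1
overlap: 1~1
overlap: 2~1
count: 4


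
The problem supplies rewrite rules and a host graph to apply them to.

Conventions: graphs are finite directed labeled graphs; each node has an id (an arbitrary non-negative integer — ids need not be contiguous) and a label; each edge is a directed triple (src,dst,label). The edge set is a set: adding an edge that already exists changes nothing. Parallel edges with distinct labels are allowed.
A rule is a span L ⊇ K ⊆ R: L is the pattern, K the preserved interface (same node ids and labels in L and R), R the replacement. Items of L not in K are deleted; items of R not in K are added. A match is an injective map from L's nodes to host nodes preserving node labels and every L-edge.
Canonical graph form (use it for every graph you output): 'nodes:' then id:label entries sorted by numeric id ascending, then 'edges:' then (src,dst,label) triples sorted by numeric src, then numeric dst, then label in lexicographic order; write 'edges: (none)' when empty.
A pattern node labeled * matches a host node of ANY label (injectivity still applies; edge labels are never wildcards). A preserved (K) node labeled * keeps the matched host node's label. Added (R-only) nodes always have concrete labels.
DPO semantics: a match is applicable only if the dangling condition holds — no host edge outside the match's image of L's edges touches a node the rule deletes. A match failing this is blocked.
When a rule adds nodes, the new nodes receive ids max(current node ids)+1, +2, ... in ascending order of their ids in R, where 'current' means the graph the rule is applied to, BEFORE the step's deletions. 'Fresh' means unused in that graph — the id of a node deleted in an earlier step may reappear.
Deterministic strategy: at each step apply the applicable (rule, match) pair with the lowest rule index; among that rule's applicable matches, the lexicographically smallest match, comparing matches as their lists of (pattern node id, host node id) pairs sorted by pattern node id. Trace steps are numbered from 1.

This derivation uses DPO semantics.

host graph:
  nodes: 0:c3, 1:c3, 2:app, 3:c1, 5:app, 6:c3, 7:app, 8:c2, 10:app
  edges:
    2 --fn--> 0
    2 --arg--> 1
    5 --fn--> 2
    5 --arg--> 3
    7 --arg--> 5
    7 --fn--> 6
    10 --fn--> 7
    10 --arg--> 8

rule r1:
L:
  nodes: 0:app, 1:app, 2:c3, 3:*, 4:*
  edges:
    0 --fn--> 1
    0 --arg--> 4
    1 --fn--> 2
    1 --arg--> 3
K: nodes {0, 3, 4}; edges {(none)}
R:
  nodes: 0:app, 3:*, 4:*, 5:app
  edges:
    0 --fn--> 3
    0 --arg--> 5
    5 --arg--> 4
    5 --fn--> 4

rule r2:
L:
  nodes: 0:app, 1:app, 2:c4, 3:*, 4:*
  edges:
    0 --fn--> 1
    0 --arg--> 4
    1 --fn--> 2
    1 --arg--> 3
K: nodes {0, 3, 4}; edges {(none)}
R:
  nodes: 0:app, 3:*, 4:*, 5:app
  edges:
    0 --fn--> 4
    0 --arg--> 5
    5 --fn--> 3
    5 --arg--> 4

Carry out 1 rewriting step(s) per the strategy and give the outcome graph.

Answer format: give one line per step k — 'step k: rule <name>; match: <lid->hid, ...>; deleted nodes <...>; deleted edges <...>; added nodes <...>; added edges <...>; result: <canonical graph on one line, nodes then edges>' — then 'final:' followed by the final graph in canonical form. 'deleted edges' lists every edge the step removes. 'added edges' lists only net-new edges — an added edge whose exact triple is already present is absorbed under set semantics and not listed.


step 1: rule r1; match: 0->5, 1->2, 2->0, 3->1, 4->3; deleted nodes 0, 2; deleted edges (2,0,fn); (2,1,arg); (5,2,fn); (5,3,arg); added nodes 11; added edges (5,1,fn); (5,11,arg); (11,3,arg); (11,3,fn); result: nodes: 1:c3, 3:c1, 5:app, 6:c3, 7:app, 8:c2, 10:app, 11:app edges: (5,1,fn); (5,11,arg); (7,5,arg); (7,6,fn); (10,7,fn); (10,8,arg); (11,3,arg); (11,3,fn)
final:
nodes: 1:c3, 3:c1, 5:app, 6:c3, 7:app, 8:c2, 10:app, 11:app
edges: (5,1,fn); (5,11,arg); (7,5,arg); (7,6,fn); (10,7,fn); (10,8,arg); (11,3,arg); (11,3,fn)


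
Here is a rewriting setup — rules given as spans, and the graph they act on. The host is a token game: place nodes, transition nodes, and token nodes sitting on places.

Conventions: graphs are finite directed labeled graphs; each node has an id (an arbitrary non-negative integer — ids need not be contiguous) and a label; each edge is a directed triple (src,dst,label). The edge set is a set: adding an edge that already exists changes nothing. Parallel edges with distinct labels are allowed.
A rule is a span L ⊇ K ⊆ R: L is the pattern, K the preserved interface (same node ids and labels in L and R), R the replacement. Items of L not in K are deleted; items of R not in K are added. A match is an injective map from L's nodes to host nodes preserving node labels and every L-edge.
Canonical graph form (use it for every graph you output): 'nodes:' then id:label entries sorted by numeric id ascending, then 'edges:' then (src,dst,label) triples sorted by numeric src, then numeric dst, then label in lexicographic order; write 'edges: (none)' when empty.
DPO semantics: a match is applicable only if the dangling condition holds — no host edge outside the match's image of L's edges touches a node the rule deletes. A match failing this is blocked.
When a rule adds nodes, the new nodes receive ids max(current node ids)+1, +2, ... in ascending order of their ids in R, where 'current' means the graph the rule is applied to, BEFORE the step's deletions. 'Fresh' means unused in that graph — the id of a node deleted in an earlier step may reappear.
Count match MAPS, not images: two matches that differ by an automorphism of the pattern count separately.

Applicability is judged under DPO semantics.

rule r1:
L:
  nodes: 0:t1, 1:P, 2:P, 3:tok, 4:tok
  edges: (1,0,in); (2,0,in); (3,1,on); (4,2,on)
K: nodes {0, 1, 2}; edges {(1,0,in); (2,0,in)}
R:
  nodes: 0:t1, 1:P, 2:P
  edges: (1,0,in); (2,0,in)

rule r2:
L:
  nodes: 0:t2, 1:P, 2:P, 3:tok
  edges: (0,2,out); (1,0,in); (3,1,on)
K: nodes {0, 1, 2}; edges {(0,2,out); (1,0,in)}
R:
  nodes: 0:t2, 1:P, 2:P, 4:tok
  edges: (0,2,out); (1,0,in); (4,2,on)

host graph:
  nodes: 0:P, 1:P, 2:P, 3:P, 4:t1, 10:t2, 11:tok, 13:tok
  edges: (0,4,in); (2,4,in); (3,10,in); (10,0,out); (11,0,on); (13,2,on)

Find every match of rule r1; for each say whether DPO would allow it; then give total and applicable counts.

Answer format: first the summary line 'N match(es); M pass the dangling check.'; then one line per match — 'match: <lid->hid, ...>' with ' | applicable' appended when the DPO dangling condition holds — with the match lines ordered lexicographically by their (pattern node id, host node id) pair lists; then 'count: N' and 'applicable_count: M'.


2 match(es); 2 pass the dangling check.
match: 0->4, 1->0, 2->2, 3->11, 4->13 | applicable
match: 0->4, 1->2, 2->0, 3->13, 4->11 | applicable
count: 2
applicable_count: 2


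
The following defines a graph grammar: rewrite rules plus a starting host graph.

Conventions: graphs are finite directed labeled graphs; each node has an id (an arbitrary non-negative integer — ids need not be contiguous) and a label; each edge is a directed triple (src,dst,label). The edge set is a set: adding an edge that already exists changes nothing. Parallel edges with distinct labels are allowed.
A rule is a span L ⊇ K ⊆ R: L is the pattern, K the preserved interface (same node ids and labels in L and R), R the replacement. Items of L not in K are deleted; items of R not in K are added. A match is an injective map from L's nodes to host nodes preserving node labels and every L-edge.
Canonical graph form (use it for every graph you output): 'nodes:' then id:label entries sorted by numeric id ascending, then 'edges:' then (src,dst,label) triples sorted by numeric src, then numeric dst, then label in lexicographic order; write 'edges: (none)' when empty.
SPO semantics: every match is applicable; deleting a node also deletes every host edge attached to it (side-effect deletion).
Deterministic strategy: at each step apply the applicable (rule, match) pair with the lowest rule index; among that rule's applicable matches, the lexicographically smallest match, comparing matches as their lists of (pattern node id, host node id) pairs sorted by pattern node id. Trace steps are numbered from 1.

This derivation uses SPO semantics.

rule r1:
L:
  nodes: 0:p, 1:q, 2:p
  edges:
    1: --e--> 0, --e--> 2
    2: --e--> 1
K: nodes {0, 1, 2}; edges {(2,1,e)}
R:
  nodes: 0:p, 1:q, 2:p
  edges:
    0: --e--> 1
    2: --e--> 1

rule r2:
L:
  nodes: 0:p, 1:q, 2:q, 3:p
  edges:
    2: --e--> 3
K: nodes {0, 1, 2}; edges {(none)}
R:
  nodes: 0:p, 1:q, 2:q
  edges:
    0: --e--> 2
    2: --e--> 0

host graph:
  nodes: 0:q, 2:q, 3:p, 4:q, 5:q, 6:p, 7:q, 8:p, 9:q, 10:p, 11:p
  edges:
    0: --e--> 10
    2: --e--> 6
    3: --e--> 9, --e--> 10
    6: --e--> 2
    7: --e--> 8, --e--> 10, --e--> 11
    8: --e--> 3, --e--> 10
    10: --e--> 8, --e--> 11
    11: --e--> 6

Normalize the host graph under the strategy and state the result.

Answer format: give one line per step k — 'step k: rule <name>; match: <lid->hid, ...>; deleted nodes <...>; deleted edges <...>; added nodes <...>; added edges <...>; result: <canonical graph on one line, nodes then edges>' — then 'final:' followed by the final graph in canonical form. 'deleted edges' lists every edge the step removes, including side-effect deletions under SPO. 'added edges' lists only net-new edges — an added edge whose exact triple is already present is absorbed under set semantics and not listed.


step 1: rule r2; match: 0->3, 1->0, 2->2, 3->6; deleted nodes 6; deleted edges (2,6,e); (6,2,e); (11,6,e); added nodes (none); added edges (2,3,e); (3,2,e); result: nodes: 0:q, 2:q, 3:p, 4:q, 5:q, 7:q, 8:p, 9:q, 10:p, 11:p edges: (0,10,e); (2,3,e); (3,2,e); (3,9,e); (3,10,e); (7,8,e); (7,10,e); (7,11,e); (8,3,e); (8,10,e); (10,8,e); (10,11,e)
step 2: rule r2; match: 0->3, 1->0, 2->7, 3->8; deleted nodes 8; deleted edges (7,8,e); (8,3,e); (8,10,e); (10,8,e); added nodes (none); added edges (3,7,e); (7,3,e); result: nodes: 0:q, 2:q, 3:p, 4:q, 5:q, 7:q, 9:q, 10:p, 11:p edges: (0,10,e); (2,3,e); (3,2,e); (3,7,e); (3,9,e); (3,10,e); (7,3,e); (7,10,e); (7,11,e); (10,11,e)
step 3: rule r1; match: 0->10, 1->7, 2->3; deleted nodes (none); deleted edges (7,3,e); (7,10,e); added nodes (none); added edges (10,7,e); result: nodes: 0:q, 2:q, 3:p, 4:q, 5:q, 7:q, 9:q, 10:p, 11:p edges: (0,10,e); (2,3,e); (3,2,e); (3,7,e); (3,9,e); (3,10,e); (7,11,e); (10,7,e); (10,11,e)
step 4: rule r2; match: 0->3, 1->0, 2->7, 3->11; deleted nodes 11; deleted edges (7,11,e); (10,11,e); added nodes (none); added edges (7,3,e); result: nodes: 0:q, 2:q, 3:p, 4:q, 5:q, 7:q, 9:q, 10:p edges: (0,10,e); (2,3,e); (3,2,e); (3,7,e); (3,9,e); (3,10,e); (7,3,e); (10,7,e)
step 5: rule r2; match: 0->3, 1->2, 2->0, 3->10; deleted nodes 10; deleted edges (0,10,e); (3,10,e); (10,7,e); added nodes (none); added edges (0,3,e); (3,0,e); result: nodes: 0:q, 2:q, 3:p, 4:q, 5:q, 7:q, 9:q edges: (0,3,e); (2,3,e); (3,0,e); (3,2,e); (3,7,e); (3,9,e); (7,3,e)
final:
nodes: 0:q, 2:q, 3:p, 4:q, 5:q, 7:q, 9:q
edges: (0,3,e); (2,3,e); (3,0,e); (3,2,e); (3,7,e); (3,9,e); (7,3,e)


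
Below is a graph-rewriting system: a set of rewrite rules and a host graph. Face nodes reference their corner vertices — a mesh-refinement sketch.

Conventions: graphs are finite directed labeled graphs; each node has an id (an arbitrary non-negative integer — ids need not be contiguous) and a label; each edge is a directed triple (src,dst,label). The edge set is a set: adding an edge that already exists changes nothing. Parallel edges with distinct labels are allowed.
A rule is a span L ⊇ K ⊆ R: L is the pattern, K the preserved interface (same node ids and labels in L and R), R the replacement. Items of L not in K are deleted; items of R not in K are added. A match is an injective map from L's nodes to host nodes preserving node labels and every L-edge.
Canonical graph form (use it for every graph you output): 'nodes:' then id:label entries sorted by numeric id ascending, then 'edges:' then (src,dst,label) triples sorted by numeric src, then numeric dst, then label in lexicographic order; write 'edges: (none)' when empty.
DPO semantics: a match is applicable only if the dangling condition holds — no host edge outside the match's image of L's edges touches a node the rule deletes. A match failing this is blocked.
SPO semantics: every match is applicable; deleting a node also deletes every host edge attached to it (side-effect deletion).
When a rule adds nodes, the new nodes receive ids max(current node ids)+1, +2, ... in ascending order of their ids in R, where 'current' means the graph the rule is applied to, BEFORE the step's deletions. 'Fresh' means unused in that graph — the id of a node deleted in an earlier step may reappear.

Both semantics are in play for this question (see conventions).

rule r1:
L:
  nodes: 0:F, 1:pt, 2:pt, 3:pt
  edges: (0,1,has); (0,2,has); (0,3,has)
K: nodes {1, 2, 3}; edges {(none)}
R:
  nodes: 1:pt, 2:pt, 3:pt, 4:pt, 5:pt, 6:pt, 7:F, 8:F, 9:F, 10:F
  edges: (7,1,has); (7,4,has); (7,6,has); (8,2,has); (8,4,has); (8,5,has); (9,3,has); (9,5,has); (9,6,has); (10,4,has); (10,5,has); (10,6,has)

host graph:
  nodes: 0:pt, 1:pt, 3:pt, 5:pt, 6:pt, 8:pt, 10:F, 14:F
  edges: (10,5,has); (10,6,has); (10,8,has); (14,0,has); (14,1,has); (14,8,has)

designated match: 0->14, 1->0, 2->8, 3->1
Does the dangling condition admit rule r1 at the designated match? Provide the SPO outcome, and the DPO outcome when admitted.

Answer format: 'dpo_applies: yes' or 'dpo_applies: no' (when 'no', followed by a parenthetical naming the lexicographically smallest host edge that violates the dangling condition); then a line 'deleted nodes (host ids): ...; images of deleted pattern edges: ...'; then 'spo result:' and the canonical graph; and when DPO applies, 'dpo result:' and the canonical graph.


dpo_applies: yes
deleted nodes (host ids): 14; images of deleted pattern edges: (14,0,has); (14,1,has); (14,8,has)
spo result:
nodes: 0:pt, 1:pt, 3:pt, 5:pt, 6:pt, 8:pt, 10:F, 15:pt, 16:pt, 17:pt, 18:F, 19:F, 20:F, 21:F
edges: (10,5,has); (10,6,has); (10,8,has); (18,0,has); (18,15,has); (18,17,has); (19,8,has); (19,15,has); (19,16,has); (20,1,has); (20,16,has); (20,17,has); (21,15,has); (21,16,has); (21,17,has)
dpo result:
nodes: 0:pt, 1:pt, 3:pt, 5:pt, 6:pt, 8:pt, 10:F, 15:pt, 16:pt, 17:pt, 18:F, 19:F, 20:F, 21:F
edges: (10,5,has); (10,6,has); (10,8,has); (18,0,has); (18,15,has); (18,17,has); (19,8,has); (19,15,has); (19,16,has); (20,1,has); (20,16,has); (20,17,has); (21,15,has); (21,16,has); (21,17,has)


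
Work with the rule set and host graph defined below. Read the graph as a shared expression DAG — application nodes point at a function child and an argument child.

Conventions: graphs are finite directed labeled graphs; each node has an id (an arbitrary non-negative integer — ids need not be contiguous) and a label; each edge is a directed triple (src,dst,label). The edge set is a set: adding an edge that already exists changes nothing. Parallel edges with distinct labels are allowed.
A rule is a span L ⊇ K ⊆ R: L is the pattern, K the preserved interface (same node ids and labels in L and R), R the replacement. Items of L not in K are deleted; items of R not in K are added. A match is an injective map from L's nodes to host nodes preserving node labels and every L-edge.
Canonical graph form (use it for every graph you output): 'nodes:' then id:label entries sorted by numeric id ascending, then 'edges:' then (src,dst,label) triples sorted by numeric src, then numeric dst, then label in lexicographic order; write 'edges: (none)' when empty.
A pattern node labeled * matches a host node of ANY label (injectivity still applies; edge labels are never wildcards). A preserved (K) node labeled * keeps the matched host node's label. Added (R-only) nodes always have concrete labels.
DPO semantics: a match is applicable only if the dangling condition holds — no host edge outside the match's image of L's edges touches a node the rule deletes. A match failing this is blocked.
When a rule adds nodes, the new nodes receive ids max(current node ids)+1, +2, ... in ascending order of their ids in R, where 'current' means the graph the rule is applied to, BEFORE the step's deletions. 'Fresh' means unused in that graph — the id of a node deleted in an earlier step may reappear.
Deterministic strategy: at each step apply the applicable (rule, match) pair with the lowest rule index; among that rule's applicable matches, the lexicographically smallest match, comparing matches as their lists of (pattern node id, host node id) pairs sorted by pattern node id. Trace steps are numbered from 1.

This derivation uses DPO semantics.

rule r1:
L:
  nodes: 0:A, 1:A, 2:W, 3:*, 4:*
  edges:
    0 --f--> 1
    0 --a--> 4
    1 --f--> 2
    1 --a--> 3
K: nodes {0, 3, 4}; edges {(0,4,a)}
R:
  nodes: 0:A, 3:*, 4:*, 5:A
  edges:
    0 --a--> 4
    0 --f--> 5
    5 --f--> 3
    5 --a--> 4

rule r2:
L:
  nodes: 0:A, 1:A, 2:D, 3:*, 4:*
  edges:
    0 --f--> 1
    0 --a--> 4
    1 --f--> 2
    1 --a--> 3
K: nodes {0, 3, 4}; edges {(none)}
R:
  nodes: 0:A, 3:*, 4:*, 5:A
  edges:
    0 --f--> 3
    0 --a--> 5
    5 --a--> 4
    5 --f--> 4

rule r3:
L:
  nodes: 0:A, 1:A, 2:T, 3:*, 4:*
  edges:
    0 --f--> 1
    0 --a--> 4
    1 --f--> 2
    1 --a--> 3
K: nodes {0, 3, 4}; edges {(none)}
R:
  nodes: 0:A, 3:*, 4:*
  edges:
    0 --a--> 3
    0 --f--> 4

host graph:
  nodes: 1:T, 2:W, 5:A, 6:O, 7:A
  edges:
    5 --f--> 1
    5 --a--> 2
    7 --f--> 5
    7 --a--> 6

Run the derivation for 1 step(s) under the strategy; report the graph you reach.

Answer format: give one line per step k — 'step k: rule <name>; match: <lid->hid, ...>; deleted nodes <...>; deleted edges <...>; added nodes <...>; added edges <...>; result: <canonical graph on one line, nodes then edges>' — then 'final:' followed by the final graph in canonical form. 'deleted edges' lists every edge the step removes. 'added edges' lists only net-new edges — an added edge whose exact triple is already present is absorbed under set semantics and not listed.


step 1: rule r3; match: 0->7, 1->5, 2->1, 3->2, 4->6; deleted nodes 1, 5; deleted edges (5,1,f); (5,2,a); (7,5,f); (7,6,a); added nodes (none); added edges (7,2,a); (7,6,f); result: nodes: 2:W, 6:O, 7:A edges: (7,2,a); (7,6,f)
final:
nodes: 2:W, 6:O, 7:A
edges: (7,2,a); (7,6,f)
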